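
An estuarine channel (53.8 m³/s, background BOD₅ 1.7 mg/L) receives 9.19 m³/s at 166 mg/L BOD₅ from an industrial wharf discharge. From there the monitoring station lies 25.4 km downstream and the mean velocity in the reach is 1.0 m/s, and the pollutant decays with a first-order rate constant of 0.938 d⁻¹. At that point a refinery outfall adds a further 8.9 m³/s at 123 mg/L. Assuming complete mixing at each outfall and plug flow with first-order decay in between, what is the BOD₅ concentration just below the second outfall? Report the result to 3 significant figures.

32.3 mg/L

Mass balance: C = (53.80·1.700 + 9.190·166.0) / 62.99 = 1617/62.99 = 25.67 mg/L; combined flow 62.99 m³/s.
Travel time t = 25.4·1000 / 1.0 = 25400 s = 7.056 h.
After decay, C = 25.67 × e^(−kt) = 25.67 × 0.7590 = 19.48 mg/L.
Second outfall: C = (62.99·19.48 + 8.900·123.0)/71.89 = 32.30 mg/L.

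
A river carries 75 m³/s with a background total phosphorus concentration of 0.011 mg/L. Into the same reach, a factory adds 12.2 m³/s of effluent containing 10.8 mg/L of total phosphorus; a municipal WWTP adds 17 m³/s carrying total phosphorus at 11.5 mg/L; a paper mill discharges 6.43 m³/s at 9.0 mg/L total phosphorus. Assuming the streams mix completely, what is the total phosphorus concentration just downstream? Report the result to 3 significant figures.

3.49 mg/L

Conservation of mass: C = (75.00·0.01100 + 12.20·10.80 + 17.00·11.50 + 6.430·9.000) / 110.6 = 386.0/110.6 = 3.489 mg/L.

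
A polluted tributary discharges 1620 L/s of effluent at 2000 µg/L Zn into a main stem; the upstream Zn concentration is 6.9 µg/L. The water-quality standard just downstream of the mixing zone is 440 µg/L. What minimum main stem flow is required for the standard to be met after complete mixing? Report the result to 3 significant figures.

5840 L/s

Set C_mix = 440: (Q·6.900 + 1620·2000) / (Q + 1620) = 440
→ Q = 1620·(2000 − 440)/(440 − 6.900) = 5835 L/s.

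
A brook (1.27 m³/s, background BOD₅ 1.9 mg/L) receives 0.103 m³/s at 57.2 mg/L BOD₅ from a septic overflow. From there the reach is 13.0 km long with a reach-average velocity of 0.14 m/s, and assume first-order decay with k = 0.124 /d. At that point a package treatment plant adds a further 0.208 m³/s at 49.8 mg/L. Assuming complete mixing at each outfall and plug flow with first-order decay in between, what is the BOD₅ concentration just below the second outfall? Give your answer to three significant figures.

11.1 mg/L

Mass balance: C = (1.270·1.900 + 0.1030·57.20) / 1.373 = 8.305/1.373 = 6.049 mg/L; combined flow 1.373 m³/s.
Travel time t = 13.0·1000 / 0.14 = 92860 s = 25.79 h.
Applying C = C₀e^(−kt): 6.049 × 0.8752 = 5.294 mg/L.
Second outfall: C = (1.373·5.294 + 0.2080·49.80)/1.581 = 11.15 mg/L.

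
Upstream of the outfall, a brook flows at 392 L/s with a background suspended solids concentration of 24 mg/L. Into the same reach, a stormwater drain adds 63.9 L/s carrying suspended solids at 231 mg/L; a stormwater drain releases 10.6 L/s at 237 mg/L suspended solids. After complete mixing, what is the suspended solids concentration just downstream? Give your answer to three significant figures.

57.2 mg/L

Flow-weighted average: C = (392.0·24.00 + 63.90·231.0 + 10.60·237.0) / 466.5 = 26680/466.5 = 57.19 mg/L.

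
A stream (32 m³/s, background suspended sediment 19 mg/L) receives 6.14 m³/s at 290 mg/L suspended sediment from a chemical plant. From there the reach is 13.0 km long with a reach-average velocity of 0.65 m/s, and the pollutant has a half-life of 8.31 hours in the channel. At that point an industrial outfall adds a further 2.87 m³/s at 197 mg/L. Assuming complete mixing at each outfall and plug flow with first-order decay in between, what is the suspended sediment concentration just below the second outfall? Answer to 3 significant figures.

Flow-weighted average: C = (32.00·19.00 + 6.140·290.0) / 38.14 = 2389/38.14 = 62.63 mg/L; combined flow 38.14 m³/s.
Travel time t = 13.0·1000 / 0.65 = 20000 s = 5.556 h.
Half-life 8.31 h → k = ln 2 / 8.31 = 0.08341 h⁻¹ = 2.002 d⁻¹.
Decay over the reach: 62.63·exp(−kt) = 62.63·0.6291 = 39.40 mg/L.
Second outfall: C = (38.14·39.40 + 2.870·197.0)/41.01 = 50.43 mg/L.

50.4 mg/L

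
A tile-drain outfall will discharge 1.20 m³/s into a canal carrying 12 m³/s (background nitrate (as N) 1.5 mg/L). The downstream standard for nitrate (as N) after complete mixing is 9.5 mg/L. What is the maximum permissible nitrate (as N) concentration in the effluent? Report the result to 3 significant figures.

At the limit, (Qr·Cr + Qe·Cₑ)/(Qr + Qe) = 9.5:
Cₑ = (13.20·9.5 − 12.00·1.500) / 1.200 = 89.50 mg/L.

89.5 mg/L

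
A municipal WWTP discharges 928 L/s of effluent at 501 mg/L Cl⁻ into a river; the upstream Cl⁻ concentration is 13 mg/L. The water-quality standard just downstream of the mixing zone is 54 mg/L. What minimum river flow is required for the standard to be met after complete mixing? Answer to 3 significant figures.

Set C_mix = 54: (Q·13.00 + 928.0·501.0) / (Q + 928.0) = 54
→ Q = 928.0·(501.0 − 54)/(54 − 13.00) = 10120 L/s.

10100 L/s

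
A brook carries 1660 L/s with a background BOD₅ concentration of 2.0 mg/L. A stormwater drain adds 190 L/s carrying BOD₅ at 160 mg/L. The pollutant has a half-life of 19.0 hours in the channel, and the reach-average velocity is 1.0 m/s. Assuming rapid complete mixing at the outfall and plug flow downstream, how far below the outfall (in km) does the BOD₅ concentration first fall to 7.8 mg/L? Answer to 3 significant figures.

83.8 km

Mixed concentration C = ΣQC/ΣQ = (1660·2.000 + 190.0·160.0) / 1850 = 33720/1850 = 18.23 mg/L.
Half-life 19.0 h → k = ln 2 / 19.0 = 0.03648 h⁻¹ = 0.8756 d⁻¹.
Set 18.23·exp(−k·t) = 7.8 → t = ln(18.23/7.8)/k = 83760 s = 23.27 h.
Distance = v·t = 1.0·83760 = 83760 m = 83.76 km.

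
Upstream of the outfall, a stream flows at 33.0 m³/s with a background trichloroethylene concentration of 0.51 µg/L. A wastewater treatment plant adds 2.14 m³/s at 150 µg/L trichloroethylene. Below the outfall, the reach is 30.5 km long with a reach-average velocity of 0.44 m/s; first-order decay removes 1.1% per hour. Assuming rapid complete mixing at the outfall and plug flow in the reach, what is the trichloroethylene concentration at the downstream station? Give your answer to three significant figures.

Mixed concentration C = ΣQC/ΣQ = (33.00·0.5100 + 2.140·150.0) / 35.14 = 337.8/35.14 = 9.614 µg/L.
Travel time t = 30.5·1000 / 0.44 = 69320 s = 19.26 h.
1.1%/h lost → k = −ln(1 − 0.011) = 0.01106 h⁻¹.
After decay, C = 9.614 × e^(−kt) = 9.614 × 0.8082 = 7.770 µg/L.

7.77 µg/L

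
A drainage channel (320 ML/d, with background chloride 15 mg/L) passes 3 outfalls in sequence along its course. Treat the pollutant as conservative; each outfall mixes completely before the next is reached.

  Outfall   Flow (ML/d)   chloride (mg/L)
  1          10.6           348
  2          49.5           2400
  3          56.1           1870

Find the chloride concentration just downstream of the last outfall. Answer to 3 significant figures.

After outfall 1: Q = 320.0 + 10.60 = 330.6 ML/d; C = (320.0·15.00 + 10.60·348.0)/330.6 = 25.68 mg/L.
After outfall 2: Q = 330.6 + 49.50 = 380.1 ML/d; C = (330.6·25.68 + 49.50·2400)/380.1 = 334.9 mg/L.
After outfall 3: Q = 380.1 + 56.10 = 436.2 ML/d; C = (380.1·334.9 + 56.10·1870)/436.2 = 532.3 mg/L.

532 mg/L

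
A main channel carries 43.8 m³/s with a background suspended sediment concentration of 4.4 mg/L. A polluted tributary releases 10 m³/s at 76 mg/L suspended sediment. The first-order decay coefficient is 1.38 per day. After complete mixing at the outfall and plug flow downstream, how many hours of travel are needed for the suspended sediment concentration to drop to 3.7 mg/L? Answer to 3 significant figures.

27.2 h

Flow-weighted average: C = (43.80·4.400 + 10.00·76.00) / 53.80 = 952.7/53.80 = 17.71 mg/L.
17.71·exp(−k·t) = 3.7 → t = ln(17.71/3.7)/k = 98030 s = 27.23 h.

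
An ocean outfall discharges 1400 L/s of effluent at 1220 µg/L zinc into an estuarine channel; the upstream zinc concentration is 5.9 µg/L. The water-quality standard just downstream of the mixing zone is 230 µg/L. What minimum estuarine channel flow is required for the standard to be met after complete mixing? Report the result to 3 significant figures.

Set C_mix = 230: (Q·5.900 + 1400·1220) / (Q + 1400) = 230
→ Q = 1400·(1220 − 230)/(230 − 5.900) = 6185 L/s.

6180 L/s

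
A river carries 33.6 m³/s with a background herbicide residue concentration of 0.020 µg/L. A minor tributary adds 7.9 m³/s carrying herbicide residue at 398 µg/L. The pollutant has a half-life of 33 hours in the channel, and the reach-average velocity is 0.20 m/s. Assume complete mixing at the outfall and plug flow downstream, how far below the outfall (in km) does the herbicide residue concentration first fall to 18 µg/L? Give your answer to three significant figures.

49.3 km

Conservation of mass: C = (33.60·0.02000 + 7.900·398.0) / 41.50 = 3145/41.50 = 75.78 µg/L.
Half-life 33 h → k = ln 2 / 33 = 0.02100 h⁻¹ = 0.5041 d⁻¹.
Set 75.78·exp(−k·t) = 18 → t = ln(75.78/18)/k = 246400 s = 68.44 h.
Distance = v·t = 0.20·246400 = 49270 m = 49.27 km.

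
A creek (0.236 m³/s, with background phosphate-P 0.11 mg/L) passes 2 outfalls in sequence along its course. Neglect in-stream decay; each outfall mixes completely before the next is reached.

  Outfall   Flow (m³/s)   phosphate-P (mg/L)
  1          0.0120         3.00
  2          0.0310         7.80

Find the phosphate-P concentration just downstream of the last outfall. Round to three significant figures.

1.09 mg/L

Below outfall 1: Q → 0.2480 m³/s, C = (0.2360·0.1100 + 0.01200·3.000)/0.2480 = 0.2498 mg/L.
Below outfall 2: Q → 0.2790 m³/s, C = (0.2480·0.2498 + 0.03100·7.800)/0.2790 = 1.089 mg/L.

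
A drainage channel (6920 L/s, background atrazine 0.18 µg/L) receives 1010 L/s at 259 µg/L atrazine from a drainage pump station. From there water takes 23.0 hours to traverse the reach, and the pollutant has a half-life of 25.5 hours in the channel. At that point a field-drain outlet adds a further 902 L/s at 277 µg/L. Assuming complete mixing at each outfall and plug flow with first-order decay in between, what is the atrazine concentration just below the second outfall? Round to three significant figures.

44.2 µg/L

Conservation of mass: C = (6920·0.1800 + 1010·259.0) / 7930 = 262800/7930 = 33.14 µg/L; combined flow 7930 L/s.
Half-life 25.5 h → k = ln 2 / 25.5 = 0.02718 h⁻¹ = 0.6524 d⁻¹.
Applying C = C₀e^(−kt): 33.14 × 0.5352 = 17.74 µg/L.
At the second outfall, C = (7930·17.74 + 902.0·277.0) / (7930 + 902.0) = 44.22 µg/L.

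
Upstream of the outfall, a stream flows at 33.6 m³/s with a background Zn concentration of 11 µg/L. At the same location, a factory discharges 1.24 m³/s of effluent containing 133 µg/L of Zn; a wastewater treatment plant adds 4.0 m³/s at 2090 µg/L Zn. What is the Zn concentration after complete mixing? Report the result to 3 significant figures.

229 µg/L

Conservation of mass: C = (33.60·11.00 + 1.240·133.0 + 4.000·2090) / 38.84 = 8895/38.84 = 229.0 µg/L.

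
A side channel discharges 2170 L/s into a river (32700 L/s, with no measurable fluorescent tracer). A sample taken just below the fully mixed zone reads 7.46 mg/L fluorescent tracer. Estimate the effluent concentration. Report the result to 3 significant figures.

120 mg/L

Mass balance: 32700·0 + 2170·Cₑ = 34870·7.460
→ Cₑ = (34870·7.460 − 32700·0) / 2170 = 119.9 mg/L.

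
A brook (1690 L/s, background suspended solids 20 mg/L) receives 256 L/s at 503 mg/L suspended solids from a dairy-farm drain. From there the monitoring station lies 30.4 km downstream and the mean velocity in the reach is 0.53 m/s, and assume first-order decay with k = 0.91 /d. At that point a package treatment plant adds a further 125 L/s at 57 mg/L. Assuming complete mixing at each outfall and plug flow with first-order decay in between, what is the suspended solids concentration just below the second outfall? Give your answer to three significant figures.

46.3 mg/L

Flow-weighted average: C = (1690·20.00 + 256.0·503.0) / 1946 = 162600/1946 = 83.54 mg/L; combined flow 1946 L/s.
Travel time t = 30.4·1000 / 0.53 = 57360 s = 15.93 h.
Decay over the reach: 83.54·exp(−kt) = 83.54·0.5466 = 45.66 mg/L.
At the second outfall, C = (1946·45.66 + 125.0·57.00) / (1946 + 125.0) = 46.34 mg/L.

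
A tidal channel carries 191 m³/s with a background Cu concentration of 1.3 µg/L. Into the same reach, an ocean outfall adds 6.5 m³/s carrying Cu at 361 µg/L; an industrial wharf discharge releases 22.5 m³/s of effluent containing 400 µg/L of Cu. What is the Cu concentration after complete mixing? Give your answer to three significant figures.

Flow-weighted average: C = (191.0·1.300 + 6.500·361.0 + 22.50·400.0) / 220.0 = 11590/220.0 = 52.70 µg/L.

52.7 µg/L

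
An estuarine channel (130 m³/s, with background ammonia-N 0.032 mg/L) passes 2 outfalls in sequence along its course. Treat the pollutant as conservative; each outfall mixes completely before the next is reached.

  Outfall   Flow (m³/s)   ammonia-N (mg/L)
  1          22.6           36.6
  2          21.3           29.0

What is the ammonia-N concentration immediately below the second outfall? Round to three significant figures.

After outfall 1: Q = 130.0 + 22.60 = 152.6 m³/s; C = (130.0·0.03200 + 22.60·36.60)/152.6 = 5.448 mg/L.
After outfall 2: Q = 152.6 + 21.30 = 173.9 m³/s; C = (152.6·5.448 + 21.30·29.00)/173.9 = 8.332 mg/L.

8.33 mg/L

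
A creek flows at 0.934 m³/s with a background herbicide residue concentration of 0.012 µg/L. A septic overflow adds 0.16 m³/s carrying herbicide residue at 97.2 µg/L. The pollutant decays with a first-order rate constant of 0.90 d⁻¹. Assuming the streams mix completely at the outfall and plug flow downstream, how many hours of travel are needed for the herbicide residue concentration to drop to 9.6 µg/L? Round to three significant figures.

Mass balance: C = (0.9340·0.01200 + 0.1600·97.20) / 1.094 = 15.56/1.094 = 14.23 µg/L.
14.23·exp(−k·t) = 9.6 → t = ln(14.23/9.6)/k = 37760 s = 10.49 h.

10.5 h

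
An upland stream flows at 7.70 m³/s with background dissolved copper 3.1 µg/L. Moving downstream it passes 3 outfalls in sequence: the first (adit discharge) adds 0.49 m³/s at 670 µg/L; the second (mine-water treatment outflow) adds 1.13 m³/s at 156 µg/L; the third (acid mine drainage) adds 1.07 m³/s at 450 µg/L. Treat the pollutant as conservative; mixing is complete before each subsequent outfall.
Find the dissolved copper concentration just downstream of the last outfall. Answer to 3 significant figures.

97.2 µg/L

Outfall 1: combined Q = 8.190 m³/s; C = (7.700·3.100 + 0.4900·670.0)/8.190 = 43.00 µg/L.
Outfall 2: combined Q = 9.320 m³/s; C = (8.190·43.00 + 1.130·156.0)/9.320 = 56.70 µg/L.
Outfall 3: combined Q = 10.39 m³/s; C = (9.320·56.70 + 1.070·450.0)/10.39 = 97.20 µg/L.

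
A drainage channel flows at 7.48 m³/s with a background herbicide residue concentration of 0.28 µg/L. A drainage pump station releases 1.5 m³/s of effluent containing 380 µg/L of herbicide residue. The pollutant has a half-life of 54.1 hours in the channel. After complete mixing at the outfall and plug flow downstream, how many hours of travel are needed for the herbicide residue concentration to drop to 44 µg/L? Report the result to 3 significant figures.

Conservation of mass: C = (7.480·0.2800 + 1.500·380.0) / 8.980 = 572.1/8.980 = 63.71 µg/L.
Half-life 54.1 h → k = ln 2 / 54.1 = 0.01281 h⁻¹ = 0.3075 d⁻¹.
63.71·exp(−k·t) = 44 → t = ln(63.71/44)/k = 104000 s = 28.89 h.

28.9 h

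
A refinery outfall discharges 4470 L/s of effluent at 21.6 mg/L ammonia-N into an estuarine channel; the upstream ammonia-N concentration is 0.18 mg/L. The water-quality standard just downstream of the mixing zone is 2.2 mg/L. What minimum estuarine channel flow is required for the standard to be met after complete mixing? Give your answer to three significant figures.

42900 L/s

Set C_mix = 2.2: (Q·0.1800 + 4470·21.60) / (Q + 4470) = 2.2
→ Q = 4470·(21.60 − 2.2)/(2.2 − 0.1800) = 42930 L/s.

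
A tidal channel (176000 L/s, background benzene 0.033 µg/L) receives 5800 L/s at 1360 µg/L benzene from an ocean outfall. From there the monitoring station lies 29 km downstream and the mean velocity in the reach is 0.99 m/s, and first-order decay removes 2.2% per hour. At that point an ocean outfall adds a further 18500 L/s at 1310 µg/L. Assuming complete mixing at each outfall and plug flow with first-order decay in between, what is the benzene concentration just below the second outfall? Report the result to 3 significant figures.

Conservation of mass: C = (176000·0.03300 + 5800·1360) / 181800 = 7894000/181800 = 43.42 µg/L; combined flow 181800 L/s.
Travel time t = 29·1000 / 0.99 = 29290 s = 8.137 h.
2.2%/h lost → k = −ln(1 − 0.022) = 0.02225 h⁻¹.
Decay over the reach: 43.42·exp(−kt) = 43.42·0.8344 = 36.23 µg/L.
Second outfall: C = (181800·36.23 + 18500·1310)/200300 = 153.9 µg/L.

154 µg/L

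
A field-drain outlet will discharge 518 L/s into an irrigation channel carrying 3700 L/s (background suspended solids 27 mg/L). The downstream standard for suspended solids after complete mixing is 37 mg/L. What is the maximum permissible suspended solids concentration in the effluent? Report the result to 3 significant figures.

At the limit, (Qr·Cr + Qe·Cₑ)/(Qr + Qe) = 37:
Cₑ = (4218·37 − 3700·27.00) / 518.0 = 108.4 mg/L.

108 mg/L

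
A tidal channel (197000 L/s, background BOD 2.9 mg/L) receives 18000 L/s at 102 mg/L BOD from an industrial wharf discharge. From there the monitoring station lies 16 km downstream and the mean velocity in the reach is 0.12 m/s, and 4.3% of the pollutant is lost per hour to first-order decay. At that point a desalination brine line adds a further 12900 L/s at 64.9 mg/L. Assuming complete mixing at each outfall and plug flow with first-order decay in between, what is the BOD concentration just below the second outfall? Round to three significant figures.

5.75 mg/L

Flow-weighted average: C = (197000·2.900 + 18000·102.0) / 215000 = 2407000/215000 = 11.20 mg/L; combined flow 215000 L/s.
Travel time t = 16·1000 / 0.12 = 133300 s = 37.04 h.
4.3%/h lost → k = −ln(1 − 0.043) = 0.04395 h⁻¹.
Decay over the reach: 11.20·exp(−kt) = 11.20·0.1964 = 2.199 mg/L.
At the second outfall, C = (215000·2.199 + 12900·64.90) / (215000 + 12900) = 5.748 mg/L.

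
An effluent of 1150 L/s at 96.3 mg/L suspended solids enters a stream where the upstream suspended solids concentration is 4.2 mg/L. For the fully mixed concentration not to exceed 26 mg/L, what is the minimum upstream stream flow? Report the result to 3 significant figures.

3710 L/s

Set C_mix = 26: (Q·4.200 + 1150·96.30) / (Q + 1150) = 26
→ Q = 1150·(96.30 − 26)/(26 − 4.200) = 3708 L/s.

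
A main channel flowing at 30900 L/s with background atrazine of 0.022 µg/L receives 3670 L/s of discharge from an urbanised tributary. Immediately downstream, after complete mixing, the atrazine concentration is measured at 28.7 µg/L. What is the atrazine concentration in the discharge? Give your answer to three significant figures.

270 µg/L

Mass balance: 30900·0.02200 + 3670·Cₑ = 34570·28.70
→ Cₑ = (34570·28.70 − 30900·0.02200) / 3670 = 270.2 µg/L.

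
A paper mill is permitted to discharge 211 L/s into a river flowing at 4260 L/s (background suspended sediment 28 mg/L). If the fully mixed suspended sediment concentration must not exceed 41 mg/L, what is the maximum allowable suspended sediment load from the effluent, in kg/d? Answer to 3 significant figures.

5530 kg/d

Mass balance at the limit: 4260·28.00 + 211.0·Cₑ = 4471·41 → Cₑ = 303.5 mg/L.
211.0 L/s = 0.2110 m³/s. Load = 0.2110 m³/s × 303.5 g/m³ × 86 400 s/d = 5532 kg/d.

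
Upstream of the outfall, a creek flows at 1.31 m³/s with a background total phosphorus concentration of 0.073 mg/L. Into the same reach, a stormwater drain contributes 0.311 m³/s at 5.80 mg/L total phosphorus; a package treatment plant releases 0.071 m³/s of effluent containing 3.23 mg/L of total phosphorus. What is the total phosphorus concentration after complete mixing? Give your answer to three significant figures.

1.26 mg/L

After mixing, C = (1.310·0.07300 + 0.3110·5.800 + 0.07100·3.230) / 1.692 = 2.129/1.692 = 1.258 mg/L.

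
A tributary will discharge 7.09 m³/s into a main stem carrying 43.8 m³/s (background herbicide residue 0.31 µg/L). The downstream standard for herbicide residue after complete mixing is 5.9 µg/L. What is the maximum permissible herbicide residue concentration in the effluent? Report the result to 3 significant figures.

40.4 µg/L

At the limit, (Qr·Cr + Qe·Cₑ)/(Qr + Qe) = 5.9:
Cₑ = (50.89·5.9 − 43.80·0.3100) / 7.090 = 40.43 µg/L.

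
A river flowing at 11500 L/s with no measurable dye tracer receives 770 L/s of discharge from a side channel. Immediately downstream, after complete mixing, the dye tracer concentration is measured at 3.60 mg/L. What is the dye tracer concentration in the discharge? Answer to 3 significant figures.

57.4 mg/L

Mass balance: 11500·0 + 770.0·Cₑ = 12270·3.600
→ Cₑ = (12270·3.600 − 11500·0) / 770.0 = 57.37 mg/L.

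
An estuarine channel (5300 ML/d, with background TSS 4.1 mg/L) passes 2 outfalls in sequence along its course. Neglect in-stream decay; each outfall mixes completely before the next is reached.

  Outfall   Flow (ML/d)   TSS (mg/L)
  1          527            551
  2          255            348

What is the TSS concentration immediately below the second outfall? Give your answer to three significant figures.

Below outfall 1: Q → 5827 ML/d, C = (5300·4.100 + 527.0·551.0)/5827 = 53.56 mg/L.
Below outfall 2: Q → 6082 ML/d, C = (5827·53.56 + 255.0·348.0)/6082 = 65.91 mg/L.

65.9 mg/L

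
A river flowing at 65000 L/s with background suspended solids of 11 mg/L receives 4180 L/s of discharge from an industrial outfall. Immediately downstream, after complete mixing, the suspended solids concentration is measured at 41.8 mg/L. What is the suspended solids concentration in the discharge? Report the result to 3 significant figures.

Mass balance: 65000·11.00 + 4180·Cₑ = 69180·41.80
→ Cₑ = (69180·41.80 − 65000·11.00) / 4180 = 520.7 mg/L.

521 mg/L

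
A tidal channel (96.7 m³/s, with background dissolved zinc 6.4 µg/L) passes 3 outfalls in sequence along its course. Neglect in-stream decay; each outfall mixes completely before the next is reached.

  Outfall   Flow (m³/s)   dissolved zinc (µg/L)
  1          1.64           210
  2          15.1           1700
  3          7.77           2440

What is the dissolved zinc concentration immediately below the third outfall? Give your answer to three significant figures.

376 µg/L

After outfall 1: Q = 96.70 + 1.640 = 98.34 m³/s; C = (96.70·6.400 + 1.640·210.0)/98.34 = 9.795 µg/L.
After outfall 2: Q = 98.34 + 15.10 = 113.4 m³/s; C = (98.34·9.795 + 15.10·1700)/113.4 = 234.8 µg/L.
After outfall 3: Q = 113.4 + 7.770 = 121.2 m³/s; C = (113.4·234.8 + 7.770·2440)/121.2 = 376.1 µg/L.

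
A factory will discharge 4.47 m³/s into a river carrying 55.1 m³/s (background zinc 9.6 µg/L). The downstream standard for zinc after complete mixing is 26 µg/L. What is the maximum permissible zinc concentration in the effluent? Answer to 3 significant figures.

At the limit, (Qr·Cr + Qe·Cₑ)/(Qr + Qe) = 26:
Cₑ = (59.57·26 − 55.10·9.600) / 4.470 = 228.2 µg/L.

228 µg/L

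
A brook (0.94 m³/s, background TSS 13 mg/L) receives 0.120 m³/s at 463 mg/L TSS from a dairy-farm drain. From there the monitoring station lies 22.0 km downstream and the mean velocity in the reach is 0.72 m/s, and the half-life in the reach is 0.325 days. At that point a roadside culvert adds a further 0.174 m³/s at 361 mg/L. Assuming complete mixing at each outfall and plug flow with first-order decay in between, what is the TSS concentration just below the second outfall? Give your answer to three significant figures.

76.7 mg/L

Mixed concentration C = ΣQC/ΣQ = (0.9400·13.00 + 0.1200·463.0) / 1.060 = 67.78/1.060 = 63.94 mg/L; combined flow 1.060 m³/s.
Travel time t = 22.0·1000 / 0.72 = 30560 s = 8.488 h.
Half-life 0.325 d → k = ln 2 / 0.325 = 2.133 d⁻¹.
First-order decay: C = 63.94·exp(−k·t) = 63.94·0.4704 = 30.08 mg/L.
At the second outfall, C = (1.060·30.08 + 0.1740·361.0) / (1.060 + 0.1740) = 76.74 mg/L.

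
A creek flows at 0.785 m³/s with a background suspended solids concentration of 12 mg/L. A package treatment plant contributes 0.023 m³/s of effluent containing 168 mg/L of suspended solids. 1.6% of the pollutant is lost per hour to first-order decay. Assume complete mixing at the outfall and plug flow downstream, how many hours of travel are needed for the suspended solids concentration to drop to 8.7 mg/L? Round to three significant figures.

Mass balance: C = (0.7850·12.00 + 0.02300·168.0) / 0.8080 = 13.28/0.8080 = 16.44 mg/L.
1.6%/h lost → k = −ln(1 − 0.016) = 0.01613 h⁻¹.
16.44·exp(−k·t) = 8.7 → t = ln(16.44/8.7)/k = 142000 s = 39.46 h.

39.5 h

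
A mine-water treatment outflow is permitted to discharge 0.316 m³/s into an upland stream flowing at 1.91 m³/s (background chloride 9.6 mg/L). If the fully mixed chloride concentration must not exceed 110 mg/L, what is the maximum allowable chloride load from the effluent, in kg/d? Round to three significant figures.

19600 kg/d

Mass balance at the limit: 1.910·9.600 + 0.3160·Cₑ = 2.226·110 → Cₑ = 716.8 mg/L.
Load = 0.3160 m³/s × 716.8 g/m³ × 86 400 s/d = 19570 kg/d.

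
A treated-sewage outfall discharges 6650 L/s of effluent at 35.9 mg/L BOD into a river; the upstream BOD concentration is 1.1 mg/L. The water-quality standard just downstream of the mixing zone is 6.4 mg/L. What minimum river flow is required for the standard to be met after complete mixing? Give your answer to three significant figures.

37000 L/s

Set C_mix = 6.4: (Q·1.100 + 6650·35.90) / (Q + 6650) = 6.4
→ Q = 6650·(35.90 − 6.4)/(6.4 − 1.100) = 37010 L/s.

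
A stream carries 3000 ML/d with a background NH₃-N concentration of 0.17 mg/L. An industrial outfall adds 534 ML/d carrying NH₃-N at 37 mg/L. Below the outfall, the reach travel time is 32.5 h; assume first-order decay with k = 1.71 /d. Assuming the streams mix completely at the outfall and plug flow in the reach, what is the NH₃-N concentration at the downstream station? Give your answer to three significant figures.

Conservation of mass: C = (3000·0.1700 + 534.0·37.00) / 3534 = 20270/3534 = 5.735 mg/L.
Decay over the reach: 5.735·exp(−kt) = 5.735·0.09870 = 0.5661 mg/L.

0.566 mg/L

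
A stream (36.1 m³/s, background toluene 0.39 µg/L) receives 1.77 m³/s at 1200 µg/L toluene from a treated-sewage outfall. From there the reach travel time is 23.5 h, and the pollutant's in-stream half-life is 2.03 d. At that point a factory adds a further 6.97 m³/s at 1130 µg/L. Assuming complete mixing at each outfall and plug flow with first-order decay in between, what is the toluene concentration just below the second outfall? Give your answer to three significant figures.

210 µg/L

Flow-weighted average: C = (36.10·0.3900 + 1.770·1200) / 37.87 = 2138/37.87 = 56.46 µg/L; combined flow 37.87 m³/s.
Half-life 2.03 d → k = ln 2 / 2.03 = 0.3415 d⁻¹.
After decay, C = 56.46 × e^(−kt) = 56.46 × 0.7158 = 40.41 µg/L.
At the second outfall, C = (37.87·40.41 + 6.970·1130) / (37.87 + 6.970) = 209.8 µg/L.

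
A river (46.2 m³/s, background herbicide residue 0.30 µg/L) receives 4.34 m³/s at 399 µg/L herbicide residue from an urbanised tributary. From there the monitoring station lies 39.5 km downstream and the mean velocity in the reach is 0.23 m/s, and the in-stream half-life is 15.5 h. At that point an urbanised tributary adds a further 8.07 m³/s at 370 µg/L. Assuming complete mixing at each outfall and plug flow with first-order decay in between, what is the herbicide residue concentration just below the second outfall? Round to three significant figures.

54.5 µg/L

Conservation of mass: C = (46.20·0.3000 + 4.340·399.0) / 50.54 = 1746/50.54 = 34.54 µg/L; combined flow 50.54 m³/s.
Travel time t = 39.5·1000 / 0.23 = 171700 s = 47.71 h.
Half-life 15.5 h → k = ln 2 / 15.5 = 0.04472 h⁻¹ = 1.073 d⁻¹.
After decay, C = 34.54 × e^(−kt) = 34.54 × 0.1184 = 4.091 µg/L.
At the second outfall, C = (50.54·4.091 + 8.070·370.0) / (50.54 + 8.070) = 54.47 µg/L.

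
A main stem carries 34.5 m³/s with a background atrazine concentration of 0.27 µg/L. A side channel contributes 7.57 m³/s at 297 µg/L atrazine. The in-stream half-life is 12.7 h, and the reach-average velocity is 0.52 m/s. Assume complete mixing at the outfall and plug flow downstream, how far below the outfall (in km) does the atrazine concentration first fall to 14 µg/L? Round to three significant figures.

46.1 km

After mixing, C = (34.50·0.2700 + 7.570·297.0) / 42.07 = 2258/42.07 = 53.66 µg/L.
Half-life 12.7 h → k = ln 2 / 12.7 = 0.05458 h⁻¹ = 1.310 d⁻¹.
Set 53.66·exp(−k·t) = 14 → t = ln(53.66/14)/k = 88630 s = 24.62 h.
Distance = v·t = 0.52·88630 = 46090 m = 46.09 km.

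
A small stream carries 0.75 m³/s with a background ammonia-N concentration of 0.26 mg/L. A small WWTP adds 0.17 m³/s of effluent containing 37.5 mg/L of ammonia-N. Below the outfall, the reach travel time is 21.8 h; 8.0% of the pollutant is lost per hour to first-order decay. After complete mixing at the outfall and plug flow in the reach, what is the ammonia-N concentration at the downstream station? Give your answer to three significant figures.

1.16 mg/L

Conservation of mass: C = (0.7500·0.2600 + 0.1700·37.50) / 0.9200 = 6.570/0.9200 = 7.141 mg/L.
8.0%/h lost → k = −ln(1 − 0.08) = 0.08338 h⁻¹.
Applying C = C₀e^(−kt): 7.141 × 0.1624 = 1.160 mg/L.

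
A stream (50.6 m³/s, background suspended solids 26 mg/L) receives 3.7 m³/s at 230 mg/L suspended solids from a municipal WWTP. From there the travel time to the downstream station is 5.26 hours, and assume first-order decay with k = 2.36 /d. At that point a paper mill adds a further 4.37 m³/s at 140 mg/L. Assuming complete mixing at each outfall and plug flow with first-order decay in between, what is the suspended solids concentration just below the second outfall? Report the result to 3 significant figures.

32.4 mg/L

Mass balance: C = (50.60·26.00 + 3.700·230.0) / 54.30 = 2167/54.30 = 39.90 mg/L; combined flow 54.30 m³/s.
After decay, C = 39.90 × e^(−kt) = 39.90 × 0.5962 = 23.79 mg/L.
At the second outfall, C = (54.30·23.79 + 4.370·140.0) / (54.30 + 4.370) = 32.44 mg/L.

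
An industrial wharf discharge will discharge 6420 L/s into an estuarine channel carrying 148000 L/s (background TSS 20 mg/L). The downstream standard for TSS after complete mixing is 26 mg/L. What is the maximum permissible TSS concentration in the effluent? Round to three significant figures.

164 mg/L

At the limit, (Qr·Cr + Qe·Cₑ)/(Qr + Qe) = 26:
Cₑ = (154400·26 − 148000·20.00) / 6420 = 164.3 mg/L.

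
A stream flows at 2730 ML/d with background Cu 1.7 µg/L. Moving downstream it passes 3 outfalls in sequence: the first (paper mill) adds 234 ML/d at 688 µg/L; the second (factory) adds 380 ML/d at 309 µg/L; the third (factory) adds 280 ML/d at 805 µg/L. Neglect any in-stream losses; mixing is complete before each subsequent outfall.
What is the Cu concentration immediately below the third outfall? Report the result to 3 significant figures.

Outfall 1: combined Q = 2964 ML/d; C = (2730·1.700 + 234.0·688.0)/2964 = 55.88 µg/L.
Outfall 2: combined Q = 3344 ML/d; C = (2964·55.88 + 380.0·309.0)/3344 = 84.65 µg/L.
Outfall 3: combined Q = 3624 ML/d; C = (3344·84.65 + 280.0·805.0)/3624 = 140.3 µg/L.

140 µg/L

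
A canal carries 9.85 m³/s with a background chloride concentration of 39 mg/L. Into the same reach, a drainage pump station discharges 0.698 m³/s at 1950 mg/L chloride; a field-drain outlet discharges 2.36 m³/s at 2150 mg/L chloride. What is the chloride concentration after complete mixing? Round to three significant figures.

Conservation of mass: C = (9.850·39.00 + 0.6980·1950 + 2.360·2150) / 12.91 = 6819/12.91 = 528.3 mg/L.

528 mg/L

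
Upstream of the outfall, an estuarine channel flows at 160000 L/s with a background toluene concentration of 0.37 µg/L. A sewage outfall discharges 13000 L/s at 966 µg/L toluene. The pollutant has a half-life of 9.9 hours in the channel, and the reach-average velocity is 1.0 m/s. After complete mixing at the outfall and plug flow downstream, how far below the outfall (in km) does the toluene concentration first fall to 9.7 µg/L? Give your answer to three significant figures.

Mass balance: C = (160000·0.3700 + 13000·966.0) / 173000 = 12620000/173000 = 72.93 µg/L.
Half-life 9.9 h → k = ln 2 / 9.9 = 0.07001 h⁻¹ = 1.680 d⁻¹.
Set 72.93·exp(−k·t) = 9.7 → t = ln(72.93/9.7)/k = 103700 s = 28.81 h.
Distance = v·t = 1.0·103700 = 103700 m = 103.7 km.

104 km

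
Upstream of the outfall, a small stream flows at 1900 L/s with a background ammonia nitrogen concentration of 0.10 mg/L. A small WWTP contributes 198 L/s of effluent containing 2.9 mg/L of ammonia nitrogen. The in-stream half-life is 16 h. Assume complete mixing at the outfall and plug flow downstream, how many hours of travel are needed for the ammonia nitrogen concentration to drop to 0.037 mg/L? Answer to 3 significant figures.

Conservation of mass: C = (1900·0.1000 + 198.0·2.900) / 2098 = 764.2/2098 = 0.3643 mg/L.
Half-life 16 h → k = ln 2 / 16 = 0.04332 h⁻¹ = 1.040 d⁻¹.
0.3643·exp(−k·t) = 0.037 → t = ln(0.3643/0.037)/k = 190000 s = 52.79 h.

52.8 h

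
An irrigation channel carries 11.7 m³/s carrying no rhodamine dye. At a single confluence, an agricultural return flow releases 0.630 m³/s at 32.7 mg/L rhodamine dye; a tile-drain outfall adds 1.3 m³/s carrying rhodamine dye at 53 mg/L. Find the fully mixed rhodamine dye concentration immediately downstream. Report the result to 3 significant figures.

6.57 mg/L

Mass balance: C = (11.70·0 + 0.6300·32.70 + 1.300·53.00) / 13.63 = 89.50/13.63 = 6.566 mg/L.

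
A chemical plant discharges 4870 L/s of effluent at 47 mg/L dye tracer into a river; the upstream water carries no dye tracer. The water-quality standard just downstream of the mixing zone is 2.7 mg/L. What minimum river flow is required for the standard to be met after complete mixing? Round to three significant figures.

79900 L/s

Set C_mix = 2.7: (Q·0 + 4870·47.00) / (Q + 4870) = 2.7
→ Q = 4870·(47.00 − 2.7)/(2.7 − 0) = 79900 L/s.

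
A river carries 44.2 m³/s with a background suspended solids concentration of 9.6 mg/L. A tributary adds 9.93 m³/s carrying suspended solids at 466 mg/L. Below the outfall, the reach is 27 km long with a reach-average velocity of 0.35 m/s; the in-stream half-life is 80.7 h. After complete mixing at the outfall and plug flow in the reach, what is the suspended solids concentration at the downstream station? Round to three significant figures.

After mixing, C = (44.20·9.600 + 9.930·466.0) / 54.13 = 5052/54.13 = 93.33 mg/L.
Travel time t = 27·1000 / 0.35 = 77140 s = 21.43 h.
Half-life 80.7 h → k = ln 2 / 80.7 = 0.008589 h⁻¹ = 0.2061 d⁻¹.
Decay over the reach: 93.33·exp(−kt) = 93.33·0.8319 = 77.64 mg/L.

77.6 mg/L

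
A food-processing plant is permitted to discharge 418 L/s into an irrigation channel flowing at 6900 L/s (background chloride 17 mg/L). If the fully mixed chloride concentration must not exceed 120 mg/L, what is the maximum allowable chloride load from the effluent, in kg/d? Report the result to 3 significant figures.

65700 kg/d

Mass balance at the limit: 6900·17.00 + 418.0·Cₑ = 7318·120 → Cₑ = 1820 mg/L.
418.0 L/s = 0.4180 m³/s. Load = 0.4180 m³/s × 1820 g/m³ × 86 400 s/d = 65740 kg/d.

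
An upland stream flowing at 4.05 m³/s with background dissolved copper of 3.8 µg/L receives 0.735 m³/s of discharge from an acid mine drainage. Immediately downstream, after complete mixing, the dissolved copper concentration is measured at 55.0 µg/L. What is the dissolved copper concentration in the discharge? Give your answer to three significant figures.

337 µg/L

Mass balance: 4.050·3.800 + 0.7350·Cₑ = 4.785·55.00
→ Cₑ = (4.785·55.00 − 4.050·3.800) / 0.7350 = 337.1 µg/L.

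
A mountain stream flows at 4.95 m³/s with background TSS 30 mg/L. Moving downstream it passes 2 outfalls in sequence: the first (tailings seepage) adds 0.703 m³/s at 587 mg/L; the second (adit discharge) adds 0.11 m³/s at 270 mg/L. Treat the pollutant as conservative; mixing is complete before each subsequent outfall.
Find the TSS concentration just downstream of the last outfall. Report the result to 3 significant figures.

103 mg/L

After outfall 1: Q = 4.950 + 0.7030 = 5.653 m³/s; C = (4.950·30.00 + 0.7030·587.0)/5.653 = 99.27 mg/L.
After outfall 2: Q = 5.653 + 0.1100 = 5.763 m³/s; C = (5.653·99.27 + 0.1100·270.0)/5.763 = 102.5 mg/L.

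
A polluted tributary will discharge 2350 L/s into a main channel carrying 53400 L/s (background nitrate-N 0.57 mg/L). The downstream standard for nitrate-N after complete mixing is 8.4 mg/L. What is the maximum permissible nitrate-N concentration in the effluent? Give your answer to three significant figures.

At the limit, (Qr·Cr + Qe·Cₑ)/(Qr + Qe) = 8.4:
Cₑ = (55750·8.4 − 53400·0.5700) / 2350 = 186.3 mg/L.

186 mg/L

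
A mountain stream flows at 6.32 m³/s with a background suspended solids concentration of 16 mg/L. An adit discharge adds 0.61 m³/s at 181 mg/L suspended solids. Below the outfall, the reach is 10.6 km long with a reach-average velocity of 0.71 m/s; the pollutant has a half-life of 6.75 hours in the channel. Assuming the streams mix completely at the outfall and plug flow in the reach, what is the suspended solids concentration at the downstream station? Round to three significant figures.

19.9 mg/L

Flow-weighted average: C = (6.320·16.00 + 0.6100·181.0) / 6.930 = 211.5/6.930 = 30.52 mg/L.
Travel time t = 10.6·1000 / 0.71 = 14930 s = 4.147 h.
Half-life 6.75 h → k = ln 2 / 6.75 = 0.1027 h⁻¹ = 2.465 d⁻¹.
Applying C = C₀e^(−kt): 30.52 × 0.6532 = 19.94 mg/L.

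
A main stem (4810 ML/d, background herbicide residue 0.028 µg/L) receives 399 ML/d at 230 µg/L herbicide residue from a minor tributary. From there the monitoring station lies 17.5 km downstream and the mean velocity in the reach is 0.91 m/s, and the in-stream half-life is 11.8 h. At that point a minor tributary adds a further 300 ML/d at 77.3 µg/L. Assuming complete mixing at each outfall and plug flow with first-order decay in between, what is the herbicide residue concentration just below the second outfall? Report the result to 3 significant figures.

16.4 µg/L

Flow-weighted average: C = (4810·0.02800 + 399.0·230.0) / 5209 = 91900/5209 = 17.64 µg/L; combined flow 5209 ML/d.
Travel time t = 17.5·1000 / 0.91 = 19230 s = 5.342 h.
Half-life 11.8 h → k = ln 2 / 11.8 = 0.05874 h⁻¹ = 1.410 d⁻¹.
Decay over the reach: 17.64·exp(−kt) = 17.64·0.7307 = 12.89 µg/L.
At the second outfall, C = (5209·12.89 + 300.0·77.30) / (5209 + 300.0) = 16.40 µg/L.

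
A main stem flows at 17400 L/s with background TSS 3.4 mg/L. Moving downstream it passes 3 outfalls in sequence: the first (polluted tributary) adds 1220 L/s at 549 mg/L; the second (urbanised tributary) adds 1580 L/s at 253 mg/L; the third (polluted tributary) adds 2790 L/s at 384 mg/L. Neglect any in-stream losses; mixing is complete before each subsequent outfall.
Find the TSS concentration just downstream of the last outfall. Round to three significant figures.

95.7 mg/L

Below outfall 1: Q → 18620 L/s, C = (17400·3.400 + 1220·549.0)/18620 = 39.15 mg/L.
Below outfall 2: Q → 20200 L/s, C = (18620·39.15 + 1580·253.0)/20200 = 55.88 mg/L.
Below outfall 3: Q → 22990 L/s, C = (20200·55.88 + 2790·384.0)/22990 = 95.70 mg/L.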